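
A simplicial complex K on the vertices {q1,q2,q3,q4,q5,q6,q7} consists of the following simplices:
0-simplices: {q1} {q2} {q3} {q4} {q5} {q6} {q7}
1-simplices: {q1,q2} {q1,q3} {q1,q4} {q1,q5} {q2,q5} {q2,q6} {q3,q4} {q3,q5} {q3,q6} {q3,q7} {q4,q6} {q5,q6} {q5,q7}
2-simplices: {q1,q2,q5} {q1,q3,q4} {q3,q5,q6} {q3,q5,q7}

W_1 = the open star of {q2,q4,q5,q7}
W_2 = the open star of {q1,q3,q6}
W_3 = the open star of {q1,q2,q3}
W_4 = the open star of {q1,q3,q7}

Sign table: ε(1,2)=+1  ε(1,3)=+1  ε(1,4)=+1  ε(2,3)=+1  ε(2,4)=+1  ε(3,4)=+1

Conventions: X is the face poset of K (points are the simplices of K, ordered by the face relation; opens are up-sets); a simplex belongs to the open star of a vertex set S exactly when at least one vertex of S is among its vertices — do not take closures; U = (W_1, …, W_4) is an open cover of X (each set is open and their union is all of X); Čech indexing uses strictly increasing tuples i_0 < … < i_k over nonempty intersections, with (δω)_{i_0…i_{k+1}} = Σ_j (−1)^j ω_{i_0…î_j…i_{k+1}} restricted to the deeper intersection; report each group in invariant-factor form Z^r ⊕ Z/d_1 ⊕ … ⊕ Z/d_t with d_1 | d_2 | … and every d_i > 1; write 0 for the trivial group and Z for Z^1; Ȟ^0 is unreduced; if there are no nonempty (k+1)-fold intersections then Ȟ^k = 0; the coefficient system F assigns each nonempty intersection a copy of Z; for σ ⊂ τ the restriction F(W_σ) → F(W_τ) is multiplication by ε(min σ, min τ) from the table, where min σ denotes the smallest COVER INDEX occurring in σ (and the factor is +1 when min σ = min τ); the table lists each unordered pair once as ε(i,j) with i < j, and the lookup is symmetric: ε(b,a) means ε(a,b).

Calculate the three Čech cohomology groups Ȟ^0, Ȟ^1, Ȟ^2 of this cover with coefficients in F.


Ȟ^0 = Z,  Ȟ^1 = 0,  Ȟ^2 = 0

cover nerve:
  W1={{q2},{q4},{q5},{q7},{q1,q2},{q1,q4},{q1,q5},{q2,q5},{q2,q6},{q3,q4},{q3,q5},{q3,q7},{q4,q6},{q5,q6},{q5,q7},{q1,q2,q5},{q1,q3,q4},{q3,q5,q6},{q3,q5,q7}} W2={{q1},{q3},{q6},{q1,q2},{q1,q3},{q1,q4},{q1,q5},{q2,q6},{q3,q4},{q3,q5},{q3,q6},{q3,q7},{q4,q6},{q5,q6},{q1,q2,q5},{q1,q3,q4},{q3,q5,q6},{q3,q5,q7}} W3={{q1},{q2},{q3},{q1,q2},{q1,q3},{q1,q4},{q1,q5},{q2,q5},{q2,q6},{q3,q4},{q3,q5},{q3,q6},{q3,q7},{q1,q2,q5},{q1,q3,q4},{q3,q5,q6},{q3,q5,q7}} W4={{q1},{q3},{q7},{q1,q2},{q1,q3},{q1,q4},{q1,q5},{q3,q4},{q3,q5},{q3,q6},{q3,q7},{q5,q7},{q1,q2,q5},{q1,q3,q4},{q3,q5,q6},{q3,q5,q7}}
  W12={{q1,q2},{q1,q4},{q1,q5},{q2,q6},{q3,q4},{q3,q5},{q3,q7},{q4,q6},{q5,q6},{q1,q2,q5},{q1,q3,q4},{q3,q5,q6},{q3,q5,q7}} W13={{q2},{q1,q2},{q1,q4},{q1,q5},{q2,q5},{q2,q6},{q3,q4},{q3,q5},{q3,q7},{q1,q2,q5},{q1,q3,q4},{q3,q5,q6},{q3,q5,q7}} W14={{q7},{q1,q2},{q1,q4},{q1,q5},{q3,q4},{q3,q5},{q3,q7},{q5,q7},{q1,q2,q5},{q1,q3,q4},{q3,q5,q6},{q3,q5,q7}} W23={{q1},{q3},{q1,q2},{q1,q3},{q1,q4},{q1,q5},{q2,q6},{q3,q4},{q3,q5},{q3,q6},{q3,q7},{q1,q2,q5},{q1,q3,q4},{q3,q5,q6},{q3,q5,q7}} W24={{q1},{q3},{q1,q2},{q1,q3},{q1,q4},{q1,q5},{q3,q4},{q3,q5},{q3,q6},{q3,q7},{q1,q2,q5},{q1,q3,q4},{q3,q5,q6},{q3,q5,q7}} W34={{q1},{q3},{q1,q2},{q1,q3},{q1,q4},{q1,q5},{q3,q4},{q3,q5},{q3,q6},{q3,q7},{q1,q2,q5},{q1,q3,q4},{q3,q5,q6},{q3,q5,q7}}
  W123={{q1,q2},{q1,q4},{q1,q5},{q2,q6},{q3,q4},{q3,q5},{q3,q7},{q1,q2,q5},{q1,q3,q4},{q3,q5,q6},{q3,q5,q7}} W124={{q1,q2},{q1,q4},{q1,q5},{q3,q4},{q3,q5},{q3,q7},{q1,q2,q5},{q1,q3,q4},{q3,q5,q6},{q3,q5,q7}} W134={{q1,q2},{q1,q4},{q1,q5},{q3,q4},{q3,q5},{q3,q7},{q1,q2,q5},{q1,q3,q4},{q3,q5,q6},{q3,q5,q7}} W234={{q1},{q3},{q1,q2},{q1,q3},{q1,q4},{q1,q5},{q3,q4},{q3,q5},{q3,q6},{q3,q7},{q1,q2,q5},{q1,q3,q4},{q3,q5,q6},{q3,q5,q7}}
  W1234={{q1,q2},{q1,q4},{q1,q5},{q3,q4},{q3,q5},{q3,q7},{q1,q2,q5},{q1,q3,q4},{q3,q5,q6},{q3,q5,q7}}
C dims 4,6,4,1; δ0: rk 3, SNF 1^3; δ1: rk 3, SNF 1^3; δ2: rk 1, SNF 1^1
Ȟ^0: (4−3)−0=1 ⇒ Z
Ȟ^1: (6−3)−3=0 ⇒ 0
Ȟ^2: (4−1)−3=0 ⇒ 0


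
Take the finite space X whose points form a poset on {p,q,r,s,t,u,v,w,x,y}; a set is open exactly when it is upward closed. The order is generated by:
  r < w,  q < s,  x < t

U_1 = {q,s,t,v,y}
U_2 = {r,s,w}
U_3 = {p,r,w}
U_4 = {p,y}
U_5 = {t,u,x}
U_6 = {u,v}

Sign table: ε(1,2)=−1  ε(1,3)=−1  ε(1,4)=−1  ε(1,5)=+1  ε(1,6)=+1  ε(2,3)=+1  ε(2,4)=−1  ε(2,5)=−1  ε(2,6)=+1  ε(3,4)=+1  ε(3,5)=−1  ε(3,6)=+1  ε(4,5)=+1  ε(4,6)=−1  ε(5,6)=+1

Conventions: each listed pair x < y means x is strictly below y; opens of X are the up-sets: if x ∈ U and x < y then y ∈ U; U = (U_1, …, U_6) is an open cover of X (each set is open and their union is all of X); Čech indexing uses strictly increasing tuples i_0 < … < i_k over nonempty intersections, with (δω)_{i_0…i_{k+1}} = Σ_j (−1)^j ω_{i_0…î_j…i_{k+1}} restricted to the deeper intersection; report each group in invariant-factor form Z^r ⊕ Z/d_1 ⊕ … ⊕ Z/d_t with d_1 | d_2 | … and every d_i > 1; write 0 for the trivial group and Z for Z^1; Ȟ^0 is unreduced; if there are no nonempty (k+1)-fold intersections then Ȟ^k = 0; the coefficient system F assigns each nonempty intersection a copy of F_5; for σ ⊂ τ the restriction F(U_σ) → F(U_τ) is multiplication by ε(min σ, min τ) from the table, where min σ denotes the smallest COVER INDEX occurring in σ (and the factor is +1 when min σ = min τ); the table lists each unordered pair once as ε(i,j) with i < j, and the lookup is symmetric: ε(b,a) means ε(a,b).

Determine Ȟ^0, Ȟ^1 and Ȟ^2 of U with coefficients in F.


cover nerve:
  U12={s} U14={y} U15={t} U16={v} U23={r,w} U34={p} U56={u}
C dims 6,7; δ0: rk_F5 5
Ȟ^0: (6−5)−0=1 ⇒ Z/5
Ȟ^1: (7−0)−5=2 ⇒ Z/5 ⊕ Z/5
Ȟ^2: (0−0)−0=0 ⇒ 0

Ȟ^0 ≅ Z/5,  Ȟ^1 ≅ Z/5 ⊕ Z/5,  Ȟ^2 ≅ 0


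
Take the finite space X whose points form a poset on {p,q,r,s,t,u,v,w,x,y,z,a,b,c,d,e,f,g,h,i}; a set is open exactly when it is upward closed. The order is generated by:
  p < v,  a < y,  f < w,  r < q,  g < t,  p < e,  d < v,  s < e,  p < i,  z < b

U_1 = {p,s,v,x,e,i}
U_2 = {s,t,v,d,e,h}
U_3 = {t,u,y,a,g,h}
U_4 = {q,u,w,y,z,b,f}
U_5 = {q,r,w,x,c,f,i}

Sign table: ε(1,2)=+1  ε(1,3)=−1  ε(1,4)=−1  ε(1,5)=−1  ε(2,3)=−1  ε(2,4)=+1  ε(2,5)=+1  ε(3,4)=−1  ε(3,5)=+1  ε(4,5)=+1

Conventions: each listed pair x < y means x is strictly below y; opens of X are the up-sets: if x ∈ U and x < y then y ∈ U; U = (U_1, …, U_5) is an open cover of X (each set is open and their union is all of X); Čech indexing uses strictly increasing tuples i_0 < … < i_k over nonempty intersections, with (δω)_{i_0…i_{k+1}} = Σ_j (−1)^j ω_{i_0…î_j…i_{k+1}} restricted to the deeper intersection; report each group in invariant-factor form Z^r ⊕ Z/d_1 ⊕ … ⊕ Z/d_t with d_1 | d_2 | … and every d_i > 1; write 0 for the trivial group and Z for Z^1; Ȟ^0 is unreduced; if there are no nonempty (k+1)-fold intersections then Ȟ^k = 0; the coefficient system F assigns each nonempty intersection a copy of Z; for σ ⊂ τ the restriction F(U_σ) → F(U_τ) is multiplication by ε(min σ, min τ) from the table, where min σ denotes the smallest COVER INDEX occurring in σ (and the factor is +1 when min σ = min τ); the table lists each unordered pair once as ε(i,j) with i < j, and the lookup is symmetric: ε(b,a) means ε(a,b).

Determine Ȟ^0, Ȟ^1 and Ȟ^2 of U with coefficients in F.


cover nerve:
  U12={s,v,e} U15={x,i} U23={t,h} U34={u,y} U45={q,w,f}
C dims 5,5; δ0: rk 5, SNF 1^4·2
Ȟ^0: (5−5)−0=0 ⇒ 0
Ȟ^1: (5−0)−5=0 plus torsion [2] ⇒ Z/2
Ȟ^2: (0−0)−0=0 ⇒ 0

Ȟ^0(U;F) ≅ 0,  Ȟ^1(U;F) ≅ Z/2,  Ȟ^2(U;F) ≅ 0


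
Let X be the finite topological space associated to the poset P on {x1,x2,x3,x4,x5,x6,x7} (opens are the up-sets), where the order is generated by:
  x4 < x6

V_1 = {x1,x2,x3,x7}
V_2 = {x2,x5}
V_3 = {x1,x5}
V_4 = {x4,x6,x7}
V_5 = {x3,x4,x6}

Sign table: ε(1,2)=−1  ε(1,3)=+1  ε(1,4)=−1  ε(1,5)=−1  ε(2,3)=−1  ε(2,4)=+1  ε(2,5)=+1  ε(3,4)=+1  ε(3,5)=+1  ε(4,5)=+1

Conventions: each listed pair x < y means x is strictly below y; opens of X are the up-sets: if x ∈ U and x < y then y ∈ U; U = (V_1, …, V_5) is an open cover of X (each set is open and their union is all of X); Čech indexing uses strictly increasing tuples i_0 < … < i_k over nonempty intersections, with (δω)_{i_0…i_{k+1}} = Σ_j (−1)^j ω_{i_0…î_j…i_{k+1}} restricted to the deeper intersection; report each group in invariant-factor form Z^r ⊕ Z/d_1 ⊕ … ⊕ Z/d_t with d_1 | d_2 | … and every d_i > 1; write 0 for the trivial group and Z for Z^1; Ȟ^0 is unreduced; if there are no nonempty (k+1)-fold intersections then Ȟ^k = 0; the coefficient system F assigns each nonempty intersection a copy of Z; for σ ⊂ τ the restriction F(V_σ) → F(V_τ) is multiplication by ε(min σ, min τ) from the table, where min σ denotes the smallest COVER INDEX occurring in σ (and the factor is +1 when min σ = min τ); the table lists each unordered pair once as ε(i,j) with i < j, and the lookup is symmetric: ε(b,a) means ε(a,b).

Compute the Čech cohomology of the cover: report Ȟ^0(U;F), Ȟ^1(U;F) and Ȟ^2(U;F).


nerve of the cover:
  V12={x2} V13={x1} V14={x7} V15={x3} V23={x5} V45={x4,x6}
C dims 5,6; δ0: rk 4, SNF 1^4
Ȟ^0 = (5 − 4) − 0 = 1, so Ȟ^0 ≅ Z
Ȟ^1 = (6 − 0) − 4 = 2, so Ȟ^1 ≅ Z^2
Ȟ^2 = (0 − 0) − 0 = 0, so Ȟ^2 ≅ 0

Ȟ^0(U;F) ≅ Z, Ȟ^1(U;F) ≅ Z^2, Ȟ^2(U;F) ≅ 0


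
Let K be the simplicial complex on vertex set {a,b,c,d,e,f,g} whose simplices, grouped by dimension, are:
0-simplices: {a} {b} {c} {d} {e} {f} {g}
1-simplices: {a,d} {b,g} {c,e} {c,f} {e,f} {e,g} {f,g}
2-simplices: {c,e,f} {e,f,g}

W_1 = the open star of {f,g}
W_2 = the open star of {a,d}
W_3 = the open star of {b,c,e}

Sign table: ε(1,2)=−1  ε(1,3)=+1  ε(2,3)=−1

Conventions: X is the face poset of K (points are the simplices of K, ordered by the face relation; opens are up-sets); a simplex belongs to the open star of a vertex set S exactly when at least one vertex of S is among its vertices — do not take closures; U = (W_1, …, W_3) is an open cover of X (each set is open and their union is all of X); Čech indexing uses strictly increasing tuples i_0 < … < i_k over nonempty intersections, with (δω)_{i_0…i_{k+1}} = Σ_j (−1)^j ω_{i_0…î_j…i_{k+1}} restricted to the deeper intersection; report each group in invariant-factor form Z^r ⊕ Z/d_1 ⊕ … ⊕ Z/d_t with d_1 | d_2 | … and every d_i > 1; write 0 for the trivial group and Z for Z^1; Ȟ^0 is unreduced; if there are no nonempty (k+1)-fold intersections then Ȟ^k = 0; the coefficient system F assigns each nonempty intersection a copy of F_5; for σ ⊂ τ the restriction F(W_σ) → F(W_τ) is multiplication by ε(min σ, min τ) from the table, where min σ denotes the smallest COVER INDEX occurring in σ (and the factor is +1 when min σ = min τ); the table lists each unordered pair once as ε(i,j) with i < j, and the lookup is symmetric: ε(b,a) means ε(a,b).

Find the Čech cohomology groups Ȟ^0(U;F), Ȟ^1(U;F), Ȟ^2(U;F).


nerve of the cover:
  W1={{f},{g},{b,g},{c,f},{e,f},{e,g},{f,g},{c,e,f},{e,f,g}} W2={{a},{d},{a,d}} W3={{b},{c},{e},{b,g},{c,e},{c,f},{e,f},{e,g},{c,e,f},{e,f,g}}
  W13={{b,g},{c,f},{e,f},{e,g},{c,e,f},{e,f,g}}
C dims 3,1; δ0: rk_F5 1
Ȟ^0 = (3 − 1) − 0 = 2, so Ȟ^0 ≅ Z/5 ⊕ Z/5
Ȟ^1 = (1 − 0) − 1 = 0, so Ȟ^1 ≅ 0
Ȟ^2 = (0 − 0) − 0 = 0, so Ȟ^2 ≅ 0

Ȟ^0(U;F) ≅ Z/5 ⊕ Z/5; Ȟ^1(U;F) ≅ 0; Ȟ^2(U;F) ≅ 0


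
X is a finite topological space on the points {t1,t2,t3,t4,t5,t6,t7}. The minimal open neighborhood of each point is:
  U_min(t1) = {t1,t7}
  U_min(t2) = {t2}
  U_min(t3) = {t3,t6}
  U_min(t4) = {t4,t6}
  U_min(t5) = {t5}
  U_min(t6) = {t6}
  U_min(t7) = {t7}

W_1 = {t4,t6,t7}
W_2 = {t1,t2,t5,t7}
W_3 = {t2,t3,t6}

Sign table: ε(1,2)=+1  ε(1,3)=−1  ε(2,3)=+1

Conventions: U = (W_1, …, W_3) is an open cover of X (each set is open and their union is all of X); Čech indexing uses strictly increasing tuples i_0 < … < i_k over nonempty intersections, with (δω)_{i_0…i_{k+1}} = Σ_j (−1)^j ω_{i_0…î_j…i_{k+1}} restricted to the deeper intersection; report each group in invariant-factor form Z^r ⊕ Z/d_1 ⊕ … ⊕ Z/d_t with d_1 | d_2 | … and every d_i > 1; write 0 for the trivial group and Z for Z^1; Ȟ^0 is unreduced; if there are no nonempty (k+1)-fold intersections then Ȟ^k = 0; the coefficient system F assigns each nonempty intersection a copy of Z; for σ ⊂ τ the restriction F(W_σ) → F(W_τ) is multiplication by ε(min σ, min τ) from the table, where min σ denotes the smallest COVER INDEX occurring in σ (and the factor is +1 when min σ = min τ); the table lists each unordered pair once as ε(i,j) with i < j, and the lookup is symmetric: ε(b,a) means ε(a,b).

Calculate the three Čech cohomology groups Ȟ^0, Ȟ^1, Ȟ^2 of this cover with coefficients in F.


nerve of the cover:
  W12={t7} W13={t6} W23={t2}
C dims 3,3; δ0: rk 3, SNF 1^2·2
Ȟ^0 = (3 − 3) − 0 = 0, so Ȟ^0 ≅ 0
Ȟ^1 = (3 − 0) − 3 = 0 plus torsion [2], so Ȟ^1 ≅ Z/2
Ȟ^2 = (0 − 0) − 0 = 0, so Ȟ^2 ≅ 0

Ȟ^0 ≅ 0; Ȟ^1 ≅ Z/2; Ȟ^2 ≅ 0


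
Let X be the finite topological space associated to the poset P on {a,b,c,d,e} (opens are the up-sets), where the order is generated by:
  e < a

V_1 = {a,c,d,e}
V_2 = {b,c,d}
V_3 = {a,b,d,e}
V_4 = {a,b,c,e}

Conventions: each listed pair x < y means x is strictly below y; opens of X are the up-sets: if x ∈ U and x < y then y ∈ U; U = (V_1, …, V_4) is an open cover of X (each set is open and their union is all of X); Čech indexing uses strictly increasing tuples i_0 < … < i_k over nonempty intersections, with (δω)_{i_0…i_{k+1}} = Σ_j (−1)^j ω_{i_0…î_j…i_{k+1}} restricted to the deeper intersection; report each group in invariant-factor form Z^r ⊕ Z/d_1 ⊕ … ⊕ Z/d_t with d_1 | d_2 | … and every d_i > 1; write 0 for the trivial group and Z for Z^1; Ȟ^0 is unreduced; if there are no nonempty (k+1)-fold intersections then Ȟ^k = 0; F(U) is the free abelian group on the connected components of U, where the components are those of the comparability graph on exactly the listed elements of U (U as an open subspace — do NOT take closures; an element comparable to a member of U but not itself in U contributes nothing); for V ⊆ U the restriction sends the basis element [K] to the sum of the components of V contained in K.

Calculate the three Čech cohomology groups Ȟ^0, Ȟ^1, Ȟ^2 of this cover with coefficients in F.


Ȟ^0 ≅ Z^4, Ȟ^1 ≅ 0, Ȟ^2 ≅ 0

nerve simplices:
  V12={c,d} V13={a,d,e} V14={a,c,e} V23={b,d} V24={b,c} V34={a,b,e}
  V123={d} V124={c} V134={a,e} V234={b}
components per intersection:
  V1: {a,e} {c} {d}
  V2: {b} {c} {d}
  V3: {a,e} {b} {d}
  V4: {a,e} {b} {c}
  V12: {c} {d}
  V13: {a,e} {d}
  V14: {a,e} {c}
  V23: {b} {d}
  V24: {b} {c}
  V34: {a,e} {b}
  V123: {d}
  V124: {c}
  V134: {a,e}
  V234: {b}
C dims 12,12,4; δ0: rk 8, SNF 1^8; δ1: rk 4, SNF 1^4
degree 0: 12−8−0 = 4 → Ȟ^0 ≅ Z^4
degree 1: 12−4−8 = 0 → Ȟ^1 ≅ 0
degree 2: 4−0−4 = 0 → Ȟ^2 ≅ 0


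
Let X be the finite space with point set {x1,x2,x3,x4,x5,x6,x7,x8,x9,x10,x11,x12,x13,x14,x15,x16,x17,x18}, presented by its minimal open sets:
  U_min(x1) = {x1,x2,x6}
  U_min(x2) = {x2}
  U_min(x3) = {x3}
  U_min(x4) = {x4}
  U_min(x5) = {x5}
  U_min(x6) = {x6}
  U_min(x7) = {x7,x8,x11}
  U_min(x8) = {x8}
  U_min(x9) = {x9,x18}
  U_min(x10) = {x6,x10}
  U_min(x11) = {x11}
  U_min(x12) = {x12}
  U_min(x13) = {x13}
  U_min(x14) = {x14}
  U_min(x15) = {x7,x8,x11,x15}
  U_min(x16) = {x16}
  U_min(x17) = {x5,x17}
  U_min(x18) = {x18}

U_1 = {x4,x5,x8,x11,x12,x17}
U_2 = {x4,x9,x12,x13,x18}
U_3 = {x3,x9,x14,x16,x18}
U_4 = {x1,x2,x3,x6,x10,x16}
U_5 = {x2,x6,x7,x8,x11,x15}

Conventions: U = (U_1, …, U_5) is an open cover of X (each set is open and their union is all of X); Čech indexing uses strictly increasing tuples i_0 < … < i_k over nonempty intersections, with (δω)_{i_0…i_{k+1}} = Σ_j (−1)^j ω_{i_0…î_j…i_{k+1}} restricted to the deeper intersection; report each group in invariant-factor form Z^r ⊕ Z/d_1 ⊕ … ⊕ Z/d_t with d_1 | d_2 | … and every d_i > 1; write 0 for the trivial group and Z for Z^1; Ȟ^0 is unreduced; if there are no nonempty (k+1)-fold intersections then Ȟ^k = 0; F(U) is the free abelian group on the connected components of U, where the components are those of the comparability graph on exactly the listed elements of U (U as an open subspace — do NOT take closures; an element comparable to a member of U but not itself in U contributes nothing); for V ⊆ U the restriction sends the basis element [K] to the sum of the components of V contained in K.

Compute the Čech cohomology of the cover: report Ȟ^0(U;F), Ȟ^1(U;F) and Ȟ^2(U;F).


nerve of the cover:
  U12={x4,x12} U15={x8,x11} U23={x9,x18} U34={x3,x16} U45={x2,x6}
components per intersection:
  U1: {x4} {x5,x17} {x8} {x11} {x12}
  U2: {x4} {x9,x18} {x12} {x13}
  U3: {x3} {x9,x18} {x14} {x16}
  U4: {x1,x2,x6,x10} {x3} {x16}
  U5: {x2} {x6} {x7,x8,x11,x15}
  U12: {x4} {x12}
  U15: {x8} {x11}
  U23: {x9,x18}
  U34: {x3} {x16}
  U45: {x2} {x6}
C dims 19,9; δ0: rk 9, SNF 1^9
Ȟ^0 = (19 − 9) − 0 = 10, so Ȟ^0 ≅ Z^10
Ȟ^1 = (9 − 0) − 9 = 0, so Ȟ^1 ≅ 0
Ȟ^2 = (0 − 0) − 0 = 0, so Ȟ^2 ≅ 0

Ȟ^0 ≅ Z^10; Ȟ^1 ≅ 0; Ȟ^2 ≅ 0


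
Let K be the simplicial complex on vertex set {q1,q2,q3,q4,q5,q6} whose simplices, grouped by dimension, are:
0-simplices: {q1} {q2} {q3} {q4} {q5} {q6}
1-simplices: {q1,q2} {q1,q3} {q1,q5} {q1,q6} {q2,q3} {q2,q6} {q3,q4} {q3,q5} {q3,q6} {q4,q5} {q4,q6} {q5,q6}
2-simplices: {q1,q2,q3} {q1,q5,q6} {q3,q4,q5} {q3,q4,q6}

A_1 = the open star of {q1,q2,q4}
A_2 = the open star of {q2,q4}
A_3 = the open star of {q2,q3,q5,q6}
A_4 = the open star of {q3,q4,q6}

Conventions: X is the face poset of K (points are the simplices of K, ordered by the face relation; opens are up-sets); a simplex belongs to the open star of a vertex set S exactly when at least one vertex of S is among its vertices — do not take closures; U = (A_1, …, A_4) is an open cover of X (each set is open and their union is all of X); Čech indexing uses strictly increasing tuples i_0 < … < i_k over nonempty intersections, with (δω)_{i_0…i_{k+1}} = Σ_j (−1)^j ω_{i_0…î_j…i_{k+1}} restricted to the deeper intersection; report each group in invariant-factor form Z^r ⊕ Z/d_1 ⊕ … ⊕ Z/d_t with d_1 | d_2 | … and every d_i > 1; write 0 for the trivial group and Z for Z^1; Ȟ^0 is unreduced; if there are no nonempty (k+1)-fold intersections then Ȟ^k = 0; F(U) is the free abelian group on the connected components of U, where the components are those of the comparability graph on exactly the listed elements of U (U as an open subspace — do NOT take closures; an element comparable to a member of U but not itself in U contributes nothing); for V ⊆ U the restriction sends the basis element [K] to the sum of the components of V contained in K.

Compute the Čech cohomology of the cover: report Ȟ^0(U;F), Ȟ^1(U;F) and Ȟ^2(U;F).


Ȟ^0(U;F) ≅ Z, Ȟ^1(U;F) ≅ Z and Ȟ^2(U;F) ≅ 0

nerve of the cover:
  A1={{q1},{q2},{q4},{q1,q2},{q1,q3},{q1,q5},{q1,q6},{q2,q3},{q2,q6},{q3,q4},{q4,q5},{q4,q6},{q1,q2,q3},{q1,q5,q6},{q3,q4,q5},{q3,q4,q6}} A2={{q2},{q4},{q1,q2},{q2,q3},{q2,q6},{q3,q4},{q4,q5},{q4,q6},{q1,q2,q3},{q3,q4,q5},{q3,q4,q6}} A3={{q2},{q3},{q5},{q6},{q1,q2},{q1,q3},{q1,q5},{q1,q6},{q2,q3},{q2,q6},{q3,q4},{q3,q5},{q3,q6},{q4,q5},{q4,q6},{q5,q6},{q1,q2,q3},{q1,q5,q6},{q3,q4,q5},{q3,q4,q6}} A4={{q3},{q4},{q6},{q1,q3},{q1,q6},{q2,q3},{q2,q6},{q3,q4},{q3,q5},{q3,q6},{q4,q5},{q4,q6},{q5,q6},{q1,q2,q3},{q1,q5,q6},{q3,q4,q5},{q3,q4,q6}}
  A12={{q2},{q4},{q1,q2},{q2,q3},{q2,q6},{q3,q4},{q4,q5},{q4,q6},{q1,q2,q3},{q3,q4,q5},{q3,q4,q6}} A13={{q2},{q1,q2},{q1,q3},{q1,q5},{q1,q6},{q2,q3},{q2,q6},{q3,q4},{q4,q5},{q4,q6},{q1,q2,q3},{q1,q5,q6},{q3,q4,q5},{q3,q4,q6}} A14={{q4},{q1,q3},{q1,q6},{q2,q3},{q2,q6},{q3,q4},{q4,q5},{q4,q6},{q1,q2,q3},{q1,q5,q6},{q3,q4,q5},{q3,q4,q6}} A23={{q2},{q1,q2},{q2,q3},{q2,q6},{q3,q4},{q4,q5},{q4,q6},{q1,q2,q3},{q3,q4,q5},{q3,q4,q6}} A24={{q4},{q2,q3},{q2,q6},{q3,q4},{q4,q5},{q4,q6},{q1,q2,q3},{q3,q4,q5},{q3,q4,q6}} A34={{q3},{q6},{q1,q3},{q1,q6},{q2,q3},{q2,q6},{q3,q4},{q3,q5},{q3,q6},{q4,q5},{q4,q6},{q5,q6},{q1,q2,q3},{q1,q5,q6},{q3,q4,q5},{q3,q4,q6}}
  A123={{q2},{q1,q2},{q2,q3},{q2,q6},{q3,q4},{q4,q5},{q4,q6},{q1,q2,q3},{q3,q4,q5},{q3,q4,q6}} A124={{q4},{q2,q3},{q2,q6},{q3,q4},{q4,q5},{q4,q6},{q1,q2,q3},{q3,q4,q5},{q3,q4,q6}} A134={{q1,q3},{q1,q6},{q2,q3},{q2,q6},{q3,q4},{q4,q5},{q4,q6},{q1,q2,q3},{q1,q5,q6},{q3,q4,q5},{q3,q4,q6}} A234={{q2,q3},{q2,q6},{q3,q4},{q4,q5},{q4,q6},{q1,q2,q3},{q3,q4,q5},{q3,q4,q6}}
  A1234={{q2,q3},{q2,q6},{q3,q4},{q4,q5},{q4,q6},{q1,q2,q3},{q3,q4,q5},{q3,q4,q6}}
components per intersection:
  A1: {{q1},{q2},{q1,q2},{q1,q3},{q1,q5},{q1,q6},{q2,q3},{q2,q6},{q1,q2,q3},{q1,q5,q6}} {{q4},{q3,q4},{q4,q5},{q4,q6},{q3,q4,q5},{q3,q4,q6}}
  A2: {{q2},{q1,q2},{q2,q3},{q2,q6},{q1,q2,q3}} {{q4},{q3,q4},{q4,q5},{q4,q6},{q3,q4,q5},{q3,q4,q6}}
  A3: {{q2},{q3},{q5},{q6},{q1,q2},{q1,q3},{q1,q5},{q1,q6},{q2,q3},{q2,q6},{q3,q4},{q3,q5},{q3,q6},{q4,q5},{q4,q6},{q5,q6},{q1,q2,q3},{q1,q5,q6},{q3,q4,q5},{q3,q4,q6}}
  A4: {{q3},{q4},{q6},{q1,q3},{q1,q6},{q2,q3},{q2,q6},{q3,q4},{q3,q5},{q3,q6},{q4,q5},{q4,q6},{q5,q6},{q1,q2,q3},{q1,q5,q6},{q3,q4,q5},{q3,q4,q6}}
  A12: {{q2},{q1,q2},{q2,q3},{q2,q6},{q1,q2,q3}} {{q4},{q3,q4},{q4,q5},{q4,q6},{q3,q4,q5},{q3,q4,q6}}
  A13: {{q2},{q1,q2},{q1,q3},{q2,q3},{q2,q6},{q1,q2,q3}} {{q1,q5},{q1,q6},{q1,q5,q6}} {{q3,q4},{q4,q5},{q4,q6},{q3,q4,q5},{q3,q4,q6}}
  A14: {{q4},{q3,q4},{q4,q5},{q4,q6},{q3,q4,q5},{q3,q4,q6}} {{q1,q3},{q2,q3},{q1,q2,q3}} {{q1,q6},{q1,q5,q6}} {{q2,q6}}
  A23: {{q2},{q1,q2},{q2,q3},{q2,q6},{q1,q2,q3}} {{q3,q4},{q4,q5},{q4,q6},{q3,q4,q5},{q3,q4,q6}}
  A24: {{q4},{q3,q4},{q4,q5},{q4,q6},{q3,q4,q5},{q3,q4,q6}} {{q2,q3},{q1,q2,q3}} {{q2,q6}}
  A34: {{q3},{q6},{q1,q3},{q1,q6},{q2,q3},{q2,q6},{q3,q4},{q3,q5},{q3,q6},{q4,q5},{q4,q6},{q5,q6},{q1,q2,q3},{q1,q5,q6},{q3,q4,q5},{q3,q4,q6}}
  A123: {{q2},{q1,q2},{q2,q3},{q2,q6},{q1,q2,q3}} {{q3,q4},{q4,q5},{q4,q6},{q3,q4,q5},{q3,q4,q6}}
  A124: {{q4},{q3,q4},{q4,q5},{q4,q6},{q3,q4,q5},{q3,q4,q6}} {{q2,q3},{q1,q2,q3}} {{q2,q6}}
  A134: {{q1,q3},{q2,q3},{q1,q2,q3}} {{q1,q6},{q1,q5,q6}} {{q2,q6}} {{q3,q4},{q4,q5},{q4,q6},{q3,q4,q5},{q3,q4,q6}}
  A234: {{q2,q3},{q1,q2,q3}} {{q2,q6}} {{q3,q4},{q4,q5},{q4,q6},{q3,q4,q5},{q3,q4,q6}}
  A1234: {{q2,q3},{q1,q2,q3}} {{q2,q6}} {{q3,q4},{q4,q5},{q4,q6},{q3,q4,q5},{q3,q4,q6}}
C dims 6,15,12,3; δ0: rk 5, SNF 1^5; δ1: rk 9, SNF 1^9; δ2: rk 3, SNF 1^3
Ȟ^0 = (6 − 5) − 0 = 1, so Ȟ^0 ≅ Z
Ȟ^1 = (15 − 9) − 5 = 1, so Ȟ^1 ≅ Z
Ȟ^2 = (12 − 3) − 9 = 0, so Ȟ^2 ≅ 0


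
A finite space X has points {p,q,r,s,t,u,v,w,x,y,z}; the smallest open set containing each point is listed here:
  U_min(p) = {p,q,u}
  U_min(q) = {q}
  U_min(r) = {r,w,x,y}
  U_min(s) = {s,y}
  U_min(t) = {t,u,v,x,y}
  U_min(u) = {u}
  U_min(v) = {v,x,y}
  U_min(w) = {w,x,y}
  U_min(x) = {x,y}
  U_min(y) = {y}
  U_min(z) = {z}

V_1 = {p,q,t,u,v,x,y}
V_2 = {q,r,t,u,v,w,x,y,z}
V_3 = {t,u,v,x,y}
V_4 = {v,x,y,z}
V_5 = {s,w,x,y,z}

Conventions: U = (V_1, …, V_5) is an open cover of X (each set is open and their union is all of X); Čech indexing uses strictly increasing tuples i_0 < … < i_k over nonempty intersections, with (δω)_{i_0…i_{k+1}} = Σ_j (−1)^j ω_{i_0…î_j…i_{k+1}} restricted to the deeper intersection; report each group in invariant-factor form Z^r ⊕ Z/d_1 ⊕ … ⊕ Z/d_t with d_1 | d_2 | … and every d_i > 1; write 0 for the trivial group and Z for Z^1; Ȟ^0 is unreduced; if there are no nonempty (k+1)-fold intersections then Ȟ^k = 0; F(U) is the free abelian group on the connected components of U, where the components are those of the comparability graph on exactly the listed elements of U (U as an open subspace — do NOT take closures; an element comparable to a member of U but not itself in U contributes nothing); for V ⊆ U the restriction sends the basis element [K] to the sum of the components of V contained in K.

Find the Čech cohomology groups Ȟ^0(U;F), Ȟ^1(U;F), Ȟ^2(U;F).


nonempty intersections:
  V12={q,t,u,v,x,y} V13={t,u,v,x,y} V14={v,x,y} V15={x,y} V23={t,u,v,x,y} V24={v,x,y,z} V25={w,x,y,z} V34={v,x,y} V35={x,y} V45={x,y,z}
  V123={t,u,v,x,y} V124={v,x,y} V125={x,y} V134={v,x,y} V135={x,y} V145={x,y} V234={v,x,y} V235={x,y} V245={x,y,z} V345={x,y}
  V1234={v,x,y} V1235={x,y} V1245={x,y} V1345={x,y} V2345={x,y}
  V12345={x,y}
components per intersection:
  V1: {p,q,t,u,v,x,y}
  V2: {q} {r,t,u,v,w,x,y} {z}
  V3: {t,u,v,x,y}
  V4: {v,x,y} {z}
  V5: {s,w,x,y} {z}
  V12: {q} {t,u,v,x,y}
  V13: {t,u,v,x,y}
  V14: {v,x,y}
  V15: {x,y}
  V23: {t,u,v,x,y}
  V24: {v,x,y} {z}
  V25: {w,x,y} {z}
  V34: {v,x,y}
  V35: {x,y}
  V45: {x,y} {z}
  V123: {t,u,v,x,y}
  V124: {v,x,y}
  V125: {x,y}
  V134: {v,x,y}
  V135: {x,y}
  V145: {x,y}
  V234: {v,x,y}
  V235: {x,y}
  V245: {x,y} {z}
  V345: {x,y}
  V1234: {v,x,y}
  V1235: {x,y}
  V1245: {x,y}
  V1345: {x,y}
  V2345: {x,y}
  V12345: {x,y}
C dims 9,14,11,5; δ0: rk 7, SNF 1^7; δ1: rk 7, SNF 1^7; δ2: rk 4, SNF 1^4
Ȟ^0: (9−7)−0=2 ⇒ Z^2
Ȟ^1: (14−7)−7=0 ⇒ 0
Ȟ^2: (11−4)−7=0 ⇒ 0

Ȟ^0 = Z^2,  Ȟ^1 = 0,  Ȟ^2 = 0


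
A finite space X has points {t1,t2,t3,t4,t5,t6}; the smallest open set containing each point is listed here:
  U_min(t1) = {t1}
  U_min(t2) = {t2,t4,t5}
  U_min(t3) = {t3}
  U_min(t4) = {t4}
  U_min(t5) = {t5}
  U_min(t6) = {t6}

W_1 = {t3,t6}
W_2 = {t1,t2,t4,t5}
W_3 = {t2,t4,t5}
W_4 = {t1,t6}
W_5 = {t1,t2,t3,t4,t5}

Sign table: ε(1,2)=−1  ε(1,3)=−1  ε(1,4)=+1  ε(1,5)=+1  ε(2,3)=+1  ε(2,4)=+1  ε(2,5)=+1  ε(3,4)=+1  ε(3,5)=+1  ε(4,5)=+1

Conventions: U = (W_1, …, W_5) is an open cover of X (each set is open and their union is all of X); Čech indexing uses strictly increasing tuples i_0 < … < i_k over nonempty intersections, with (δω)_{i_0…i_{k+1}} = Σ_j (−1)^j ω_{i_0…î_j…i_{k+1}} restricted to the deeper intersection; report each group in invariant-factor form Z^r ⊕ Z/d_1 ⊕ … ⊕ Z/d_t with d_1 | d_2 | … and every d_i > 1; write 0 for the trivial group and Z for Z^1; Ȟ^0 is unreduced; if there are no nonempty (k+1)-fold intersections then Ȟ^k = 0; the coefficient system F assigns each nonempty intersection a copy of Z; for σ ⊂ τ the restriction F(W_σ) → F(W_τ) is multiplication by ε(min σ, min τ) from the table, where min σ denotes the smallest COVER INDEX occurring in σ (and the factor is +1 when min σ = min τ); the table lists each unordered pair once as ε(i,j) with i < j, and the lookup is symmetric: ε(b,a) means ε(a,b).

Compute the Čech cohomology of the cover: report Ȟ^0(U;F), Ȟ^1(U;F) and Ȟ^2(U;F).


Ȟ^0(U;F) ≅ Z,  Ȟ^1(U;F) ≅ Z,  Ȟ^2(U;F) ≅ 0

cover nerve:
  W14={t6} W15={t3} W23={t2,t4,t5} W24={t1} W25={t1,t2,t4,t5} W35={t2,t4,t5} W45={t1}
  W235={t2,t4,t5} W245={t1}
C dims 5,7,2; δ0: rk 4, SNF 1^4; δ1: rk 2, SNF 1^2
Ȟ^0: (5−4)−0=1 ⇒ Z
Ȟ^1: (7−2)−4=1 ⇒ Z
Ȟ^2: (2−0)−2=0 ⇒ 0


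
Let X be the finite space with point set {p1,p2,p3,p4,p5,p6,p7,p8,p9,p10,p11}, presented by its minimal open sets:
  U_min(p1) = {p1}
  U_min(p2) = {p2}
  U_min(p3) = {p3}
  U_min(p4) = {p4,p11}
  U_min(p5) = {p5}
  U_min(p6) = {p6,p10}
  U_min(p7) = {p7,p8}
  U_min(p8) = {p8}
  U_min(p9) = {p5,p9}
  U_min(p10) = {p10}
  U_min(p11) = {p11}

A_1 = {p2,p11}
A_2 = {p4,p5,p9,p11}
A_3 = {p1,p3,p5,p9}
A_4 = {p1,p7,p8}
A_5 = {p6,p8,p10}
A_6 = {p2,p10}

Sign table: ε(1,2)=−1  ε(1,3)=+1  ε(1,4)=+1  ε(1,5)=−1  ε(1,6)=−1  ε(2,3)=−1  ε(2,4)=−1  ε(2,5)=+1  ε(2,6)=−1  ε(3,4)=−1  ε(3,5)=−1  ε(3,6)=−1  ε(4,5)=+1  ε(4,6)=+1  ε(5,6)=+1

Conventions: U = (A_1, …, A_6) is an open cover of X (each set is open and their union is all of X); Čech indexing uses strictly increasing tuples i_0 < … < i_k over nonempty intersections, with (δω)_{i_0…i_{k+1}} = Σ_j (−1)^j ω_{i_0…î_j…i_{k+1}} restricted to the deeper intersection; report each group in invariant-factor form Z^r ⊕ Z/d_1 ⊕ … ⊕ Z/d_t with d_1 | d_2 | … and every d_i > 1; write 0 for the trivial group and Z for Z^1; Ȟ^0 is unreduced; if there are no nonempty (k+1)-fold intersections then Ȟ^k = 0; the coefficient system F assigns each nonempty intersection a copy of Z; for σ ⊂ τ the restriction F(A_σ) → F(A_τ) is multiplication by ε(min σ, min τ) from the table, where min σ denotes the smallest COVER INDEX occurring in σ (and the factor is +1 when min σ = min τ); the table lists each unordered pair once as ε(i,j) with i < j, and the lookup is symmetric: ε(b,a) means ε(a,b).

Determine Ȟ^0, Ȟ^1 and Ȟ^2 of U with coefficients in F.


nerve of the cover:
  A12={p11} A16={p2} A23={p5,p9} A34={p1} A45={p8} A56={p10}
C dims 6,6; δ0: rk 5, SNF 1^5
Ȟ^0 = (6 − 5) − 0 = 1, so Ȟ^0 ≅ Z
Ȟ^1 = (6 − 0) − 5 = 1, so Ȟ^1 ≅ Z
Ȟ^2 = (0 − 0) − 0 = 0, so Ȟ^2 ≅ 0

Ȟ^0(U;F) ≅ Z,  Ȟ^1(U;F) ≅ Z,  Ȟ^2(U;F) ≅ 0


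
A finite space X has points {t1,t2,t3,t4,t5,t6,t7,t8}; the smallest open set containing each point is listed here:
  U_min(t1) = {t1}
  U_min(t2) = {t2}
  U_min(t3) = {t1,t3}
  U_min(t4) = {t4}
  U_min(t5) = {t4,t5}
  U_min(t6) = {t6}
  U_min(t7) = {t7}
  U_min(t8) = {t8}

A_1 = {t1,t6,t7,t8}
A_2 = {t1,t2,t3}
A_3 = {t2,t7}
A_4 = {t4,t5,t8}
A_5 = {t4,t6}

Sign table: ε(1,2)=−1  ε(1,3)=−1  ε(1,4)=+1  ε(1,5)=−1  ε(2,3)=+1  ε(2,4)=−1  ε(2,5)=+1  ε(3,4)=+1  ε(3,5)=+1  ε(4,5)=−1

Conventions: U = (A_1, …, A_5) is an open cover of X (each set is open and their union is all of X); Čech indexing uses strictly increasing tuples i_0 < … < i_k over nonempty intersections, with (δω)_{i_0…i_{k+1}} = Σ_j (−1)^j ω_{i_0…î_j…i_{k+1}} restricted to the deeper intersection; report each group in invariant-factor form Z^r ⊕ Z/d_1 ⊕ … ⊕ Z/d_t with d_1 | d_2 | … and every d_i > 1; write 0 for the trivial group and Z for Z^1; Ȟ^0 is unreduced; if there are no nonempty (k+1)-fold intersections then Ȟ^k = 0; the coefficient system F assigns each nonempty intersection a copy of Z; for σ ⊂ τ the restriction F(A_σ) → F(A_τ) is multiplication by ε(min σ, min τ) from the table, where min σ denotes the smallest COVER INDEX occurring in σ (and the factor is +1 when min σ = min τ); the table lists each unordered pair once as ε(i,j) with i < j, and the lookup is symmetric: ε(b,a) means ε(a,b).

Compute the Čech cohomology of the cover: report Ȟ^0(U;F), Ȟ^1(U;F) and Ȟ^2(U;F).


Ȟ^0(U;F) ≅ Z, Ȟ^1(U;F) ≅ Z^2 and Ȟ^2(U;F) ≅ 0

cover nerve:
  A12={t1} A13={t7} A14={t8} A15={t6} A23={t2} A45={t4}
C dims 5,6; δ0: rk 4, SNF 1^4
Ȟ^0: (5−4)−0=1 ⇒ Z
Ȟ^1: (6−0)−4=2 ⇒ Z^2
Ȟ^2: (0−0)−0=0 ⇒ 0


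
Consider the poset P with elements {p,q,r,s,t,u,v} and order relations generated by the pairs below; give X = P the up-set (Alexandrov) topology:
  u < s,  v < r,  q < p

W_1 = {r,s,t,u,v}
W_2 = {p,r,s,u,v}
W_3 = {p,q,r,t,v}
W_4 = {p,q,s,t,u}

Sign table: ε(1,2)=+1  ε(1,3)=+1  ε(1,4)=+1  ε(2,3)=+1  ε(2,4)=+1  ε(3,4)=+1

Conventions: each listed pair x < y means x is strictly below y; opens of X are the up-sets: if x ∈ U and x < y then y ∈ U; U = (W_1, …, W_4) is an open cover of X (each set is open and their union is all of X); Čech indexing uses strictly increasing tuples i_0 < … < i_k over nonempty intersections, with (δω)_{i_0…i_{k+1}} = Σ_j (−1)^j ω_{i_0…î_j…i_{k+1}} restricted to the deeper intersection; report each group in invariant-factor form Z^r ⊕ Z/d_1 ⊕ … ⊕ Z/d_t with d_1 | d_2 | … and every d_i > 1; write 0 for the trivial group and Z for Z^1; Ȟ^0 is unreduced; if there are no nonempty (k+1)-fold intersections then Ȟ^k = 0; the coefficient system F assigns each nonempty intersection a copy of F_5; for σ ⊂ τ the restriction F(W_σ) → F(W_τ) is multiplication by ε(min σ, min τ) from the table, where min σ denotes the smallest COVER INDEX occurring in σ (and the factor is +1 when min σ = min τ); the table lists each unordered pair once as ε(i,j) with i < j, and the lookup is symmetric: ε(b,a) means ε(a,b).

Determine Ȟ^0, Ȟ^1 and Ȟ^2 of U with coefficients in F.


intersection data:
  W12={r,s,u,v} W13={r,t,v} W14={s,t,u} W23={p,r,v} W24={p,s,u} W34={p,q,t}
  W123={r,v} W124={s,u} W134={t} W234={p}
C dims 4,6,4; δ0: rk_F5 3; δ1: rk_F5 3
Ȟ^0 = (4 − 3) − 0 = 1, so Ȟ^0 ≅ Z/5
Ȟ^1 = (6 − 3) − 3 = 0, so Ȟ^1 ≅ 0
Ȟ^2 = (4 − 0) − 3 = 1, so Ȟ^2 ≅ Z/5

Ȟ^0 ≅ Z/5,  Ȟ^1 ≅ 0,  Ȟ^2 ≅ Z/5


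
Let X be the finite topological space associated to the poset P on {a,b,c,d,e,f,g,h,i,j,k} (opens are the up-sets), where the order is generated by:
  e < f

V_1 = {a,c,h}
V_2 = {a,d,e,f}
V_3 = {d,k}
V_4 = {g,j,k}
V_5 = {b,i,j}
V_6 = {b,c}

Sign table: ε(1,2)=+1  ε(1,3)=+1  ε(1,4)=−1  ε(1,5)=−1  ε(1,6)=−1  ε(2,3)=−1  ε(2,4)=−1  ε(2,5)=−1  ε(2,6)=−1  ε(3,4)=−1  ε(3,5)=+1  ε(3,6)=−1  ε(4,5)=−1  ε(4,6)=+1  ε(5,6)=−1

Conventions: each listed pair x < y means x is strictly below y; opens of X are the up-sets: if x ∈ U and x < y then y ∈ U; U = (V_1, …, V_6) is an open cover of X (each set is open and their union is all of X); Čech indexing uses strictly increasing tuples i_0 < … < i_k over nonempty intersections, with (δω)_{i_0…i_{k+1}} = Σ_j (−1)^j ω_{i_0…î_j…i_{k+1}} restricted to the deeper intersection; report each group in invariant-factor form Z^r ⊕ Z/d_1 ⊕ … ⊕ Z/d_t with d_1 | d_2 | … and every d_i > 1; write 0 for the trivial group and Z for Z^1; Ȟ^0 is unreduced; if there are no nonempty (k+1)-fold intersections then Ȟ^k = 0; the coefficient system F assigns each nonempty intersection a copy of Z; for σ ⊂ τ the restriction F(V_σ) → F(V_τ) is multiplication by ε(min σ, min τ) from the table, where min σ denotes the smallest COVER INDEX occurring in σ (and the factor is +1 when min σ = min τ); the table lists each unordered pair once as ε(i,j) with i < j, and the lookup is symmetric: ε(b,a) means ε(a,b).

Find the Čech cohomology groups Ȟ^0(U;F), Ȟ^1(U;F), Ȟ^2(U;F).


Ȟ^0(U;F) ≅ 0, Ȟ^1(U;F) ≅ Z/2, Ȟ^2(U;F) ≅ 0

cover nerve:
  V12={a} V16={c} V23={d} V34={k} V45={j} V56={b}
C dims 6,6; δ0: rk 6, SNF 1^5·2
Ȟ^0: (6−6)−0=0 ⇒ 0
Ȟ^1: (6−0)−6=0 plus torsion [2] ⇒ Z/2
Ȟ^2: (0−0)−0=0 ⇒ 0


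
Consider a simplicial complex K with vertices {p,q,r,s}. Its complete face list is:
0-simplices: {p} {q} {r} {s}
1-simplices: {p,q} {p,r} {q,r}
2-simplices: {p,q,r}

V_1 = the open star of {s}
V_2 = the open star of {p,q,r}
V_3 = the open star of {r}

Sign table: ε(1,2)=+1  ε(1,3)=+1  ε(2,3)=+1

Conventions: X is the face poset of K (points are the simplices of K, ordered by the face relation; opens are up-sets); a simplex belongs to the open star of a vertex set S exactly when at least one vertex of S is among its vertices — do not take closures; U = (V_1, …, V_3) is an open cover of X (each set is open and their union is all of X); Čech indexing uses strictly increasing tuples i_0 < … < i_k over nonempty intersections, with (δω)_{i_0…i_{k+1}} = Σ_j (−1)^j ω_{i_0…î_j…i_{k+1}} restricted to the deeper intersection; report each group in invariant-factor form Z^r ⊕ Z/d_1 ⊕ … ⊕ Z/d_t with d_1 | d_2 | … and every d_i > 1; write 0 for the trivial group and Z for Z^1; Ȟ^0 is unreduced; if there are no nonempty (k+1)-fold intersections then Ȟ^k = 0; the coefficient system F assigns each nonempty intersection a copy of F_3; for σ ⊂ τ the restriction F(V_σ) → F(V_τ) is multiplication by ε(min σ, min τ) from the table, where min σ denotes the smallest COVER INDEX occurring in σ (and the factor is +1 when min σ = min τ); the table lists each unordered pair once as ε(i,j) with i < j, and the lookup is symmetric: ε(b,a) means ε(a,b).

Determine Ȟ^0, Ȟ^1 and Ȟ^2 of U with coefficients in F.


Ȟ^0 ≅ Z/3 ⊕ Z/3,  Ȟ^1 ≅ 0,  Ȟ^2 ≅ 0

nonempty intersections:
  V1={{s}} V2={{p},{q},{r},{p,q},{p,r},{q,r},{p,q,r}} V3={{r},{p,r},{q,r},{p,q,r}}
  V23={{r},{p,r},{q,r},{p,q,r}}
C dims 3,1; δ0: rk_F3 1
Ȟ^0: (3−1)−0=2 ⇒ Z/3 ⊕ Z/3
Ȟ^1: (1−0)−1=0 ⇒ 0
Ȟ^2: (0−0)−0=0 ⇒ 0


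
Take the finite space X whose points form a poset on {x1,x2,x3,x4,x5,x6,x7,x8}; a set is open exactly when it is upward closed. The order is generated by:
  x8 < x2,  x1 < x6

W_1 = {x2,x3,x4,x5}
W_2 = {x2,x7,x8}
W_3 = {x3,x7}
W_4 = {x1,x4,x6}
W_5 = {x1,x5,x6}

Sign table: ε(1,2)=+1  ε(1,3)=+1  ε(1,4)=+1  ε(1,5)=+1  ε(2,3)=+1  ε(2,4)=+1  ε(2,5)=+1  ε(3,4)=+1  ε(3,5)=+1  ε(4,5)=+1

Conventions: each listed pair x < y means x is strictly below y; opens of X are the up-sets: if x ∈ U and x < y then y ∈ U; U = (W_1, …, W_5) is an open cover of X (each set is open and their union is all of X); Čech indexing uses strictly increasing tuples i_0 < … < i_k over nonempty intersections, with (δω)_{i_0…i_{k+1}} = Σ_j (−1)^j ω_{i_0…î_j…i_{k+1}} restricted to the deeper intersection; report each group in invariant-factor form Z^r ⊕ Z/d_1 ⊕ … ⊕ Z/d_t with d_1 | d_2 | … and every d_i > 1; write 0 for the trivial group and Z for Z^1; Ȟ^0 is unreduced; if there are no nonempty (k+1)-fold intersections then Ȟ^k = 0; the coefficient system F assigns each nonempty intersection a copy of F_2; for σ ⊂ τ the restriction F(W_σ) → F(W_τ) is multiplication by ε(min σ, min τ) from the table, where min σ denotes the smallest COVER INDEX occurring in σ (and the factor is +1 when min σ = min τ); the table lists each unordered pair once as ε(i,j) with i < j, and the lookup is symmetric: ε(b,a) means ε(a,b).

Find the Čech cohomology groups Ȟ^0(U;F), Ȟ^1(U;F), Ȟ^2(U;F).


Ȟ^0 = Z/2, Ȟ^1 = Z/2 ⊕ Z/2 and Ȟ^2 = 0

cover nerve:
  W12={x2} W13={x3} W14={x4} W15={x5} W23={x7} W45={x1,x6}
C dims 5,6; δ0: rk_F2 4
Ȟ^0: (5−4)−0=1 ⇒ Z/2
Ȟ^1: (6−0)−4=2 ⇒ Z/2 ⊕ Z/2
Ȟ^2: (0−0)−0=0 ⇒ 0


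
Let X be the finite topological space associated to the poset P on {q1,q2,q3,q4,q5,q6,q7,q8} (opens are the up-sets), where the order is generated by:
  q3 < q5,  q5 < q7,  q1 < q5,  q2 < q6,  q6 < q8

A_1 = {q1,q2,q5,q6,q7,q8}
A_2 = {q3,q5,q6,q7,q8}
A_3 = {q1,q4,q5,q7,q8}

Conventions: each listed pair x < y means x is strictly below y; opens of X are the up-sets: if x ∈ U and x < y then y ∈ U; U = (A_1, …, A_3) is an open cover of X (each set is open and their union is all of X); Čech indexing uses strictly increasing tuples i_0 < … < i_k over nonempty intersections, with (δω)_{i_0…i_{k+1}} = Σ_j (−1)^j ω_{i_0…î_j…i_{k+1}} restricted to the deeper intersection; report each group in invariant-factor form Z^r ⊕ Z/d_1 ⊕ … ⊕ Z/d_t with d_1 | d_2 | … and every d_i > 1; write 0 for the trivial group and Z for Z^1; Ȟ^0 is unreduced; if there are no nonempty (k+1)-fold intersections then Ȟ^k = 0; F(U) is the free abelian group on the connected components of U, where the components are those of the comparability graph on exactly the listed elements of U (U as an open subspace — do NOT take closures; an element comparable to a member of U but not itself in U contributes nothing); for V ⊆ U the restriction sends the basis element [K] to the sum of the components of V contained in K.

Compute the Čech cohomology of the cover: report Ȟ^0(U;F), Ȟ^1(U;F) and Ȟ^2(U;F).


cover nerve:
  A12={q5,q6,q7,q8} A13={q1,q5,q7,q8} A23={q5,q7,q8}
  A123={q5,q7,q8}
components per intersection:
  A1: {q1,q5,q7} {q2,q6,q8}
  A2: {q3,q5,q7} {q6,q8}
  A3: {q1,q5,q7} {q4} {q8}
  A12: {q5,q7} {q6,q8}
  A13: {q1,q5,q7} {q8}
  A23: {q5,q7} {q8}
  A123: {q5,q7} {q8}
C dims 7,6,2; δ0: rk 4, SNF 1^4; δ1: rk 2, SNF 1^2
Ȟ^0: (7−4)−0=3 ⇒ Z^3
Ȟ^1: (6−2)−4=0 ⇒ 0
Ȟ^2: (2−0)−2=0 ⇒ 0

Ȟ^0 = Z^3, Ȟ^1 = 0 and Ȟ^2 = 0


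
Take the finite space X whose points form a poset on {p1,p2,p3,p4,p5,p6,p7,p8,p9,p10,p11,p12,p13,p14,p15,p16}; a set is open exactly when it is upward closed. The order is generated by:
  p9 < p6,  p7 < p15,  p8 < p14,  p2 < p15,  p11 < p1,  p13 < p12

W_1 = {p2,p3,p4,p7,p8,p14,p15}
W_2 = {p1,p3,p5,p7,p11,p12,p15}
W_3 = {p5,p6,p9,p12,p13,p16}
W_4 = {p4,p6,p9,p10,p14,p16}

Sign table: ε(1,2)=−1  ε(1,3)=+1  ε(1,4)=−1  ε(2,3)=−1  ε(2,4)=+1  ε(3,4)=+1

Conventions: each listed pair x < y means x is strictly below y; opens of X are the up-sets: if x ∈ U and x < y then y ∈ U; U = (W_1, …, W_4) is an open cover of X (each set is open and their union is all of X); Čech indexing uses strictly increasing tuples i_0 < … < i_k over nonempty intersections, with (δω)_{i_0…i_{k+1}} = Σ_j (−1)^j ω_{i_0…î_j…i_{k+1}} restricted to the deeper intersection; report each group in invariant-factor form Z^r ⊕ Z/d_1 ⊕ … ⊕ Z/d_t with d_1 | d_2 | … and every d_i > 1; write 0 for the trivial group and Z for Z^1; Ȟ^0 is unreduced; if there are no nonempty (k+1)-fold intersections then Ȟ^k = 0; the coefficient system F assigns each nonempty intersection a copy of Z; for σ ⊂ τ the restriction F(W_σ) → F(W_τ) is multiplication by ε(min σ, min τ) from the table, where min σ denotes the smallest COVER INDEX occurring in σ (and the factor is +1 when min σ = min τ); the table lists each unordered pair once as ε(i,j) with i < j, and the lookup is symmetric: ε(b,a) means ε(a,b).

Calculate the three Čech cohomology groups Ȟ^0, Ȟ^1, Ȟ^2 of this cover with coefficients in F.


nerve of the cover:
  W12={p3,p7,p15} W14={p4,p14} W23={p5,p12} W34={p6,p9,p16}
C dims 4,4; δ0: rk 4, SNF 1^3·2
Ȟ^0 = (4 − 4) − 0 = 0, so Ȟ^0 ≅ 0
Ȟ^1 = (4 − 0) − 4 = 0 plus torsion [2], so Ȟ^1 ≅ Z/2
Ȟ^2 = (0 − 0) − 0 = 0, so Ȟ^2 ≅ 0

Ȟ^0 = 0, Ȟ^1 = Z/2, Ȟ^2 = 0
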